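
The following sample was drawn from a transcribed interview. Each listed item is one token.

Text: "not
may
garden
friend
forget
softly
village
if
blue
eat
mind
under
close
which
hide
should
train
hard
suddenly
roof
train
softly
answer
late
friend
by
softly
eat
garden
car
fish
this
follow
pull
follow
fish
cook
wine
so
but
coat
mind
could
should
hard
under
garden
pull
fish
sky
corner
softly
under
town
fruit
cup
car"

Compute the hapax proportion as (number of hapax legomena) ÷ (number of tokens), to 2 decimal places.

Frequencies: softly:4, garden:3, under:3, fish:3, friend:2, eat:2, mind:2, should:2, train:2, hard:2, car:2, follow:2, pull:2, not:1, may:1, forget:1, village:1, if:1, blue:1, close:1, … (19 more, each freq 1)
Hapax count = 26; token count = 57.
Ratio = 26 / 57 = 0.46

0.46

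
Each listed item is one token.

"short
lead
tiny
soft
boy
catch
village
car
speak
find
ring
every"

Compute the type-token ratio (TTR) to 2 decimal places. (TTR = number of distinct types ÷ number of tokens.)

N = 12 tokens, V = 12 types.
TTR = V / N = 12 / 12 = 1.00

1.00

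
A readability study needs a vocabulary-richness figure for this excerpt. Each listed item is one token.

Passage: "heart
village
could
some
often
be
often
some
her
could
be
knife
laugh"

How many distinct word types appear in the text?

Distinct types: {be, could, heart, her, knife, laugh, often, some, village}
V = 9

9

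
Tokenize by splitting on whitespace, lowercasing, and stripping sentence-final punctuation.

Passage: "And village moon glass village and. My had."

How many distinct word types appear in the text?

Distinct types: {and, glass, had, moon, my, village}
V = 6

6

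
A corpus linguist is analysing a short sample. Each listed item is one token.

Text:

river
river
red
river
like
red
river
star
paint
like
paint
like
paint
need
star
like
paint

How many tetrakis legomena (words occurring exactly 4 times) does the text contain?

Frequencies: river:4, like:4, paint:4, red:2, star:2, need:1
Words with frequency 4: like, paint, river

3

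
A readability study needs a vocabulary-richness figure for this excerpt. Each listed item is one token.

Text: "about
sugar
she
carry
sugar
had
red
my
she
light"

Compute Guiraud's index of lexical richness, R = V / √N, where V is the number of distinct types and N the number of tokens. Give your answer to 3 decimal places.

2.530

N = 10, V = 8.
√N = 3.162278
R = 8 / 3.162278 = 2.530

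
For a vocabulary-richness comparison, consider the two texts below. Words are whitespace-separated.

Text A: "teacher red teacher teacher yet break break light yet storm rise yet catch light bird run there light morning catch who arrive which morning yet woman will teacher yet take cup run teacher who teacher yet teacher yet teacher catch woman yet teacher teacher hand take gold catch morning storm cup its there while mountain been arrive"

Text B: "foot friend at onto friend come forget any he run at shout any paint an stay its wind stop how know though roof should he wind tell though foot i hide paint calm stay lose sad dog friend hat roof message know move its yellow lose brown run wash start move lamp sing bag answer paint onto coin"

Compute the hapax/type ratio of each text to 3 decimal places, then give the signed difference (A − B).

A: hapax=11, V=25, ratio=0.440
B: hapax=24, V=40, ratio=0.600
Difference = 0.440 − 0.600 = -0.160

-0.160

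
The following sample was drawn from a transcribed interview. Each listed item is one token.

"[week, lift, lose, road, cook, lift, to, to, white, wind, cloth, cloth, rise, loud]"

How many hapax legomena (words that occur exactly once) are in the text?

8

Frequencies: lift:2, to:2, cloth:2, week:1, lose:1, road:1, cook:1, white:1, wind:1, rise:1, loud:1
Hapax (freq=1): cook, lose, loud, rise, road, week, white, wind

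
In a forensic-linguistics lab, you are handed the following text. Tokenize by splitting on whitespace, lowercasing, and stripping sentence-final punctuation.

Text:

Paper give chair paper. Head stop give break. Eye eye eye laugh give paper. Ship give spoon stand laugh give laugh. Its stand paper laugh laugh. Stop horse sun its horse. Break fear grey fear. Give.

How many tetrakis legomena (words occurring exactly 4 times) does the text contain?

1

Frequencies: give:6, laugh:5, paper:4, eye:3, stop:2, break:2, stand:2, its:2, horse:2, fear:2, chair:1, head:1, ship:1, spoon:1, sun:1, grey:1
Words with frequency 4: paper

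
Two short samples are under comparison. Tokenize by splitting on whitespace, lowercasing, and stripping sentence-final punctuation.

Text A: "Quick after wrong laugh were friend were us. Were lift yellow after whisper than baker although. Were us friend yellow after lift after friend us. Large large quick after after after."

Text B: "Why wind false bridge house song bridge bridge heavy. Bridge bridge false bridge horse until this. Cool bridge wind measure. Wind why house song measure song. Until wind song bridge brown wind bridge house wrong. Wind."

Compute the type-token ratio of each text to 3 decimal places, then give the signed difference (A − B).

0.063

TTR(A) = 14/31 = 0.452
TTR(B) = 14/36 = 0.389
Difference = 0.452 − 0.389 = 0.063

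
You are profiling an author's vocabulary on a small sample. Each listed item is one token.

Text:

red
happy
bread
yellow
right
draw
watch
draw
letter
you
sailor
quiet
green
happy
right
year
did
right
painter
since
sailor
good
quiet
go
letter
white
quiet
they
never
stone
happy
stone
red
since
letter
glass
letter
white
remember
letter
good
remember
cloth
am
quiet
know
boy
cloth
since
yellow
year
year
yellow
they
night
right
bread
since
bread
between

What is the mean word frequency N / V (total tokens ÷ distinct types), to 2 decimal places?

N = 60 tokens, V = 30 types.
Mean frequency = N / V = 60 / 30 = 2.00

2.00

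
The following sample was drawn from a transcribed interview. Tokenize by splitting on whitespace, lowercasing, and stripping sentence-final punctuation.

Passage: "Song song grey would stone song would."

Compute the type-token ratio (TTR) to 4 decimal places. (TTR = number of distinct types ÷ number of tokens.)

0.5714

N = 7 tokens, V = 4 types.
TTR = V / N = 4 / 7 = 0.5714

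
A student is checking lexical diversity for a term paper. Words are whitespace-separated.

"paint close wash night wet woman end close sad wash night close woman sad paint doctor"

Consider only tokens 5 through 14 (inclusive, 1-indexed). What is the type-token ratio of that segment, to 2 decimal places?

0.70

Segment tokens 5–14: wet, woman, end, close, sad, wash, night, close, woman, sad
Segment N = 10, segment V = 7.
TTR = 7 / 10 = 0.70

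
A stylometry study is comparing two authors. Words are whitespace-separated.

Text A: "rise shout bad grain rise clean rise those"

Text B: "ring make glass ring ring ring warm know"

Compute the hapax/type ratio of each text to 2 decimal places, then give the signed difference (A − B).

0.03

A: hapax=5, V=6, ratio=0.83
B: hapax=4, V=5, ratio=0.80
Difference = 0.83 − 0.80 = 0.03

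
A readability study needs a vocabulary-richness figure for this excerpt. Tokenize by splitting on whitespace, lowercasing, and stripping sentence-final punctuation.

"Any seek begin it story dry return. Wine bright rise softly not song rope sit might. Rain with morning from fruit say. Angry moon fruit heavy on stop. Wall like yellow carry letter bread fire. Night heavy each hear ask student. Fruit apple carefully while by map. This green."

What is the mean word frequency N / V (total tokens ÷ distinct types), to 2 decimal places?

N = 49 tokens, V = 46 types.
Mean frequency = N / V = 49 / 46 = 1.07

1.07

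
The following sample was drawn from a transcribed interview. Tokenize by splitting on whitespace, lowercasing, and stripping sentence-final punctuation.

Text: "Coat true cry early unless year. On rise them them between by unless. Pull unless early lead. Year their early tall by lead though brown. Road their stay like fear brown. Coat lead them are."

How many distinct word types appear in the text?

22

Distinct types: {are, between, brown, by, coat, cry, early, fear, lead, like, on, pull, rise, road, stay, tall, their, them, though, true, unless, year}
V = 22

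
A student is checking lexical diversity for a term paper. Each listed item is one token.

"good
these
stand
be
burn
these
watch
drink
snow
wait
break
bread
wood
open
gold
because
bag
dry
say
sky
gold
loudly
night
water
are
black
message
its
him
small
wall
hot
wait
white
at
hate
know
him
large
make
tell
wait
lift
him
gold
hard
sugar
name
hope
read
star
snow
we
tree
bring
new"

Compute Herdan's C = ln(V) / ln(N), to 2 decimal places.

N = 56, V = 48.
ln(V) = 3.871201, ln(N) = 4.025352
C = 3.871201 / 4.025352 = 0.96

0.96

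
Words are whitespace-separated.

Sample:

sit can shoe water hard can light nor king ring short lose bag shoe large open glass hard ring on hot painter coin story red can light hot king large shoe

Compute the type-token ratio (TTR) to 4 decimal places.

N = 31 tokens, V = 21 types.
TTR = V / N = 21 / 31 = 0.6774

0.6774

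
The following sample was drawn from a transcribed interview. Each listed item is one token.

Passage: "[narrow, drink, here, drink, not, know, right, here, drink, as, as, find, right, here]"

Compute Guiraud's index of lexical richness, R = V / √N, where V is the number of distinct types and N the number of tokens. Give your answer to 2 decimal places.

N = 14, V = 8.
√N = 3.741657
R = 8 / 3.741657 = 2.14

2.14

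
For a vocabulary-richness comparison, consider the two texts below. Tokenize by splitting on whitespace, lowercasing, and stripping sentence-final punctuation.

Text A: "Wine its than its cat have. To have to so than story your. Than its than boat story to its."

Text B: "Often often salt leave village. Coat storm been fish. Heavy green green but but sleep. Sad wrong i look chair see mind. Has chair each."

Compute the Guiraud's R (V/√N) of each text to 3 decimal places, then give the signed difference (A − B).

-1.964

A: V=10, N=20, R=2.236
B: V=21, N=25, R=4.200
Difference = 2.236 − 4.200 = -1.964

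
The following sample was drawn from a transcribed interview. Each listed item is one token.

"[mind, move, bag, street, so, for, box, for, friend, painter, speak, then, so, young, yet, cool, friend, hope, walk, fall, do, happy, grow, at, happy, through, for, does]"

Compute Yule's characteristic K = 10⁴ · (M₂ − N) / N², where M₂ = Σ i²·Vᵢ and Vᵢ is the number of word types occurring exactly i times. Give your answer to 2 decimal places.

Frequencies: for:3, so:2, friend:2, happy:2, mind:1, move:1, bag:1, street:1, box:1, painter:1, speak:1, then:1, young:1, yet:1, cool:1, hope:1, walk:1, fall:1, do:1, grow:1, … (3 more, each freq 1)
N = 28. Frequency spectrum: V_1=19, V_2=3, V_3=1
M₂ = 1²·19 + 2²·3 + 3²·1 = 40
K = 10000 × (40 − 28) / 28² = 153.06

153.06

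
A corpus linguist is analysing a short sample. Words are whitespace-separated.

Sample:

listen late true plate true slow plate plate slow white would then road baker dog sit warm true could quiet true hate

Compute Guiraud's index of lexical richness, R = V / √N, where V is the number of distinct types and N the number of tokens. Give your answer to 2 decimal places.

3.41

N = 22, V = 16.
√N = 4.690416
R = 16 / 4.690416 = 3.41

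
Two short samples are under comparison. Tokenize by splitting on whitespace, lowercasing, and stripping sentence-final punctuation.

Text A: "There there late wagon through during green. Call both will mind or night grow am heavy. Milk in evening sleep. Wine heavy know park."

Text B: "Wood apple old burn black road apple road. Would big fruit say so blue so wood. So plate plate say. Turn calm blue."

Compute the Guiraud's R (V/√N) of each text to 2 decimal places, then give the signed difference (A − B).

1.36

A: V=22, N=24, R=4.49
B: V=15, N=23, R=3.13
Difference = 4.49 − 3.13 = 1.36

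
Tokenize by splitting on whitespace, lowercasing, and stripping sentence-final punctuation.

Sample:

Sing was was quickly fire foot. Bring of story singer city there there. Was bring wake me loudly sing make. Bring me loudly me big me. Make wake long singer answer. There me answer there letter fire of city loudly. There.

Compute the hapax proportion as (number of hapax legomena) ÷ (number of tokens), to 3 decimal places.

0.146

Frequencies: there:5, me:5, was:3, bring:3, loudly:3, sing:2, fire:2, of:2, singer:2, city:2, wake:2, make:2, answer:2, quickly:1, foot:1, story:1, big:1, long:1, letter:1
Hapax count = 6; token count = 41.
Ratio = 6 / 41 = 0.146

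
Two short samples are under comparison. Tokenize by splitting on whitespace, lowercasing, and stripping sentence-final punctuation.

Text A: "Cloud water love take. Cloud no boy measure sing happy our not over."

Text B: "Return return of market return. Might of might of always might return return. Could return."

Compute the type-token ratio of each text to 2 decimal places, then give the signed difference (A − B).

0.52

TTR(A) = 12/13 = 0.92
TTR(B) = 6/15 = 0.40
Difference = 0.92 − 0.40 = 0.52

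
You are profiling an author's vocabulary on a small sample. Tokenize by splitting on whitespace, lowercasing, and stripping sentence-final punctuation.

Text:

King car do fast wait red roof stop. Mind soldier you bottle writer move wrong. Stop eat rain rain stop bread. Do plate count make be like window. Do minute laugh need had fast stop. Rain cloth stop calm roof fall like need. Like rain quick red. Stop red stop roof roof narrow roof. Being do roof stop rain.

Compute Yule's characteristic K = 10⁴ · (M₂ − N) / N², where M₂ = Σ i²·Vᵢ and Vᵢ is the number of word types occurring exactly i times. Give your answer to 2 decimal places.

384.95

Frequencies: stop:8, roof:6, rain:5, do:4, red:3, like:3, fast:2, need:2, king:1, car:1, wait:1, mind:1, soldier:1, you:1, bottle:1, writer:1, move:1, wrong:1, eat:1, bread:1, … (14 more, each freq 1)
N = 59. Frequency spectrum: V_1=26, V_2=2, V_3=2, V_4=1, V_5=1, V_6=1, V_8=1
M₂ = 1²·26 + 2²·2 + 3²·2 + 4²·1 + 5²·1 + 6²·1 + 8²·1 = 193
K = 10000 × (193 − 59) / 59² = 384.95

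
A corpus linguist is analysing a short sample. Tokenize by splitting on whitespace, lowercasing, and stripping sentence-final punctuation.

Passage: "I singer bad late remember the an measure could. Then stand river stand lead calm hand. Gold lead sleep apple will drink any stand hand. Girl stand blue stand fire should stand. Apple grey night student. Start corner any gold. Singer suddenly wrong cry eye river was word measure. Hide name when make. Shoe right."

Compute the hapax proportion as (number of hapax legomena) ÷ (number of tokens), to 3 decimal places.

0.600

Frequencies: stand:6, singer:2, measure:2, river:2, lead:2, hand:2, gold:2, apple:2, any:2, i:1, bad:1, late:1, remember:1, the:1, an:1, could:1, then:1, calm:1, sleep:1, will:1, … (22 more, each freq 1)
Hapax count = 33; token count = 55.
Ratio = 33 / 55 = 0.600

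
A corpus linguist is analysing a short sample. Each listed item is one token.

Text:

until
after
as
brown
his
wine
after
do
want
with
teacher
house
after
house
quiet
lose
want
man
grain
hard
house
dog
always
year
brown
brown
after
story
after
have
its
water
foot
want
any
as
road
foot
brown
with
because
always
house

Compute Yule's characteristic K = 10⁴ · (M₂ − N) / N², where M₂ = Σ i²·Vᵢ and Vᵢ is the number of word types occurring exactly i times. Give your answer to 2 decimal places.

313.68

Frequencies: after:5, brown:4, house:4, want:3, as:2, with:2, always:2, foot:2, until:1, his:1, wine:1, do:1, teacher:1, quiet:1, lose:1, man:1, grain:1, hard:1, dog:1, year:1, … (7 more, each freq 1)
N = 43. Frequency spectrum: V_1=19, V_2=4, V_3=1, V_4=2, V_5=1
M₂ = 1²·19 + 2²·4 + 3²·1 + 4²·2 + 5²·1 = 101
K = 10000 × (101 − 43) / 43² = 313.68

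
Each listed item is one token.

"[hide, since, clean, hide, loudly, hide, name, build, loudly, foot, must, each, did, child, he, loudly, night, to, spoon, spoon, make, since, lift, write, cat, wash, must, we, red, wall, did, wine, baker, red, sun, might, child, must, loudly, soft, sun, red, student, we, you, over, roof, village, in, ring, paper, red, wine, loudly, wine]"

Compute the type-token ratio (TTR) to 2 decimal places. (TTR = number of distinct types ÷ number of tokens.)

N = 55 tokens, V = 36 types.
TTR = V / N = 36 / 55 = 0.65

0.65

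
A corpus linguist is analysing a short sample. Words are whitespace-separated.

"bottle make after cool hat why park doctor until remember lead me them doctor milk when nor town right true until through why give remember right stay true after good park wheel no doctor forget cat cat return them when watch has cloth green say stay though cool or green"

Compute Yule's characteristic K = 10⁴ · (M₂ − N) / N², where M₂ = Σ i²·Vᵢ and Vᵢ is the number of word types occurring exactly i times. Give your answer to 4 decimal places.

Frequencies: doctor:3, after:2, cool:2, why:2, park:2, until:2, remember:2, them:2, when:2, right:2, true:2, stay:2, cat:2, green:2, bottle:1, make:1, hat:1, lead:1, me:1, milk:1, … (15 more, each freq 1)
N = 50. Frequency spectrum: V_1=21, V_2=13, V_3=1
M₂ = 1²·21 + 2²·13 + 3²·1 = 82
K = 10000 × (82 − 50) / 50² = 128.0000

128.0000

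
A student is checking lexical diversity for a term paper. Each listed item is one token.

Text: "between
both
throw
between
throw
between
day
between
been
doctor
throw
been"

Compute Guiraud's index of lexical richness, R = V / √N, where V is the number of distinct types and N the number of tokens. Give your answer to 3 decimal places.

1.732

N = 12, V = 6.
√N = 3.464102
R = 6 / 3.464102 = 1.732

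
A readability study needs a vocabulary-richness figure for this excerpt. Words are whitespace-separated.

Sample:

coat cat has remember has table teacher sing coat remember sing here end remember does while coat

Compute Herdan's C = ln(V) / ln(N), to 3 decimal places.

0.846

N = 17, V = 11.
ln(V) = 2.397895, ln(N) = 2.833213
C = 2.397895 / 2.833213 = 0.846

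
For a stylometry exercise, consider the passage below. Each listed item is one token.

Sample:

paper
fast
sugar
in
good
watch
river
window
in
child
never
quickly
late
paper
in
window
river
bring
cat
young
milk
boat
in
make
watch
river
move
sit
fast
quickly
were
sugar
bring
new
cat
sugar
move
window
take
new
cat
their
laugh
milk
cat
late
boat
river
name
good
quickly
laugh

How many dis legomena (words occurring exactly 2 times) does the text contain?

11

Frequencies: in:4, river:4, cat:4, sugar:3, window:3, quickly:3, paper:2, fast:2, good:2, watch:2, late:2, bring:2, milk:2, boat:2, move:2, new:2, laugh:2, child:1, never:1, young:1, … (6 more, each freq 1)
Words with frequency 2: boat, bring, fast, good, late, laugh, milk, move, new, paper, watch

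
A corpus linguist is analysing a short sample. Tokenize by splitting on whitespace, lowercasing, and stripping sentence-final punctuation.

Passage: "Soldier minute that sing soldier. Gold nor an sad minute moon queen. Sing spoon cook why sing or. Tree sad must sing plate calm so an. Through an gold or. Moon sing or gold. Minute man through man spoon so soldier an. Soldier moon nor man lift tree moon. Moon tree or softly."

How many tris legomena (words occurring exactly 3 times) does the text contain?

Frequencies: sing:5, moon:5, soldier:4, an:4, or:4, minute:3, gold:3, tree:3, man:3, nor:2, sad:2, spoon:2, so:2, through:2, that:1, queen:1, cook:1, why:1, must:1, plate:1, … (3 more, each freq 1)
Words with frequency 3: gold, man, minute, tree

4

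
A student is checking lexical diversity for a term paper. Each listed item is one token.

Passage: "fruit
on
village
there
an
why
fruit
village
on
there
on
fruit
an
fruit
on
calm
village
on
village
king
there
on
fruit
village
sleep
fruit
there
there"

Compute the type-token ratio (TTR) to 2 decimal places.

0.32

N = 28 tokens, V = 9 types.
TTR = V / N = 9 / 28 = 0.32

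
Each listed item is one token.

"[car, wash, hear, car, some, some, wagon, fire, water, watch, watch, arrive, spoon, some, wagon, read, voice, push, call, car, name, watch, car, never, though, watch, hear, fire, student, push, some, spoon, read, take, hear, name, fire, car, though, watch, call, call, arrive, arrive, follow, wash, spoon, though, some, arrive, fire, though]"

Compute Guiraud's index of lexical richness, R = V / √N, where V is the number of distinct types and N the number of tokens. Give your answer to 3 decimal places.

N = 52, V = 20.
√N = 7.211103
R = 20 / 7.211103 = 2.774

2.774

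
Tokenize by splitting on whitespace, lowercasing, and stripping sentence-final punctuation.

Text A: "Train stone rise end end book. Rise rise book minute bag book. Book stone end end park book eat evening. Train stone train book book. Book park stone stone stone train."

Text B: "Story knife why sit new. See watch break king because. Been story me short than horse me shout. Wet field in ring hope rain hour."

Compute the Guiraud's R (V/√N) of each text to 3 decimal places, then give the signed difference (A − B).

A: V=10, N=31, R=1.796
B: V=23, N=25, R=4.600
Difference = 1.796 − 4.600 = -2.804

-2.804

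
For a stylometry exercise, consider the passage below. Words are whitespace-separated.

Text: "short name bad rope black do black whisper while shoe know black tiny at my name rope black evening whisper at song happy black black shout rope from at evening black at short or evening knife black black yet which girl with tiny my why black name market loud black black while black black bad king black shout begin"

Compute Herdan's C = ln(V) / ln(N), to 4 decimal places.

0.8258

N = 59, V = 29.
ln(V) = 3.367296, ln(N) = 4.077537
C = 3.367296 / 4.077537 = 0.8258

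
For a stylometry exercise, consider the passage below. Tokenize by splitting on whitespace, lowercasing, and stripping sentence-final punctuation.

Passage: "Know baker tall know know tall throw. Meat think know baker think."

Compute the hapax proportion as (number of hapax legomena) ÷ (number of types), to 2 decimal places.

0.33

Frequencies: know:4, baker:2, tall:2, think:2, throw:1, meat:1
Hapax count = 2; type count = 6.
Ratio = 2 / 6 = 0.33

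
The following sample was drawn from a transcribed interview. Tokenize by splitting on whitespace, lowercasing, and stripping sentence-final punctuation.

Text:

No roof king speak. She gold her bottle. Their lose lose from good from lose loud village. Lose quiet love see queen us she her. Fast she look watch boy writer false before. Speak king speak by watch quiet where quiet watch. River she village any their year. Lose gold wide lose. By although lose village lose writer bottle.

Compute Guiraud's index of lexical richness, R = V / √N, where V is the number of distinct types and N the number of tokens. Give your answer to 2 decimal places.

N = 59, V = 33.
√N = 7.681146
R = 33 / 7.681146 = 4.30

4.30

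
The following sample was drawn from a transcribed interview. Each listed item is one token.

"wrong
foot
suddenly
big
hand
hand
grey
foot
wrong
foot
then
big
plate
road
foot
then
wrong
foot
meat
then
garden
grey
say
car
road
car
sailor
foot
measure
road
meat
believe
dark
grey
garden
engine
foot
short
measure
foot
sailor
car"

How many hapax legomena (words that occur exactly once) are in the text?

7

Frequencies: foot:8, wrong:3, grey:3, then:3, road:3, car:3, big:2, hand:2, meat:2, garden:2, sailor:2, measure:2, suddenly:1, plate:1, say:1, believe:1, dark:1, engine:1, short:1
Hapax (freq=1): believe, dark, engine, plate, say, short, suddenly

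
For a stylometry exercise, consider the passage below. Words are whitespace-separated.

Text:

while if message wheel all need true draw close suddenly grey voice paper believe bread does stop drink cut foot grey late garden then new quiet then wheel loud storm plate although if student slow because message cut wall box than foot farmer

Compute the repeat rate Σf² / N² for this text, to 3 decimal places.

0.031

Frequencies: if:2, message:2, wheel:2, grey:2, cut:2, foot:2, then:2, while:1, all:1, need:1, true:1, draw:1, close:1, suddenly:1, voice:1, paper:1, believe:1, bread:1, does:1, stop:1, … (16 more, each freq 1)
Σf² = 57; N² = 1849
Repeat rate = 57 / 1849 = 0.031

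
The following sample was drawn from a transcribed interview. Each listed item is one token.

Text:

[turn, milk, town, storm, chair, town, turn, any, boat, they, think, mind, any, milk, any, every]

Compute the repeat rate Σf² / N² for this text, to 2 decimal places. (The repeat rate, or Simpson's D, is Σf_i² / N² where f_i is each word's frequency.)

Frequencies: any:3, turn:2, milk:2, town:2, storm:1, chair:1, boat:1, they:1, think:1, mind:1, every:1
Σf² = 28; N² = 256
Repeat rate = 28 / 256 = 0.11

0.11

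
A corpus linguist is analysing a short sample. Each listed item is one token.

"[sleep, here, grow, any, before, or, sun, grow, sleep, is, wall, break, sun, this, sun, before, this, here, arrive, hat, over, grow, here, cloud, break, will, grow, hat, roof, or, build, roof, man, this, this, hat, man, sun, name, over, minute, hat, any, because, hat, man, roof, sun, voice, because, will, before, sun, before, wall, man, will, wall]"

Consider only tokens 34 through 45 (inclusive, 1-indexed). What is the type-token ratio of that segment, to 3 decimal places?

0.750

Segment tokens 34–45: this, this, hat, man, sun, name, over, minute, hat, any, because, hat
Segment N = 12, segment V = 9.
TTR = 9 / 12 = 0.750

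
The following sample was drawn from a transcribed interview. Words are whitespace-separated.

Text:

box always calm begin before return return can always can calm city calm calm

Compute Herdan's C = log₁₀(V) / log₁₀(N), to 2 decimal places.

N = 14, V = 8.
log₁₀(V) = 0.903090, log₁₀(N) = 1.146128
C = 0.903090 / 1.146128 = 0.79

0.79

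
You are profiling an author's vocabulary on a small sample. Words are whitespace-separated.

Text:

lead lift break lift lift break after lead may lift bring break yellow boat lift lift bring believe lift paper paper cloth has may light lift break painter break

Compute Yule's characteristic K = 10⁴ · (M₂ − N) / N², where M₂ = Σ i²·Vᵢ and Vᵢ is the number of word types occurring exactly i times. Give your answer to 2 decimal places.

Frequencies: lift:8, break:5, lead:2, may:2, bring:2, paper:2, after:1, yellow:1, boat:1, believe:1, cloth:1, has:1, light:1, painter:1
N = 29. Frequency spectrum: V_1=8, V_2=4, V_5=1, V_8=1
M₂ = 1²·8 + 2²·4 + 5²·1 + 8²·1 = 113
K = 10000 × (113 − 29) / 29² = 998.81

998.81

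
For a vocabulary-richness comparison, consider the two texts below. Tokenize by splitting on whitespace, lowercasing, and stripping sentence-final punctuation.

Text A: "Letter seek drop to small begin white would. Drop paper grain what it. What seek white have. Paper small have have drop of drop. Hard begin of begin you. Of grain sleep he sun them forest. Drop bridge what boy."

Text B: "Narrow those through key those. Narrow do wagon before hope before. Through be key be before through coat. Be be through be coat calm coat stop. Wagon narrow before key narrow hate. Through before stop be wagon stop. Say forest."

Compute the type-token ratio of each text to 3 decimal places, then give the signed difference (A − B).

TTR(A) = 23/40 = 0.575
TTR(B) = 15/40 = 0.375
Difference = 0.575 − 0.375 = 0.200

0.200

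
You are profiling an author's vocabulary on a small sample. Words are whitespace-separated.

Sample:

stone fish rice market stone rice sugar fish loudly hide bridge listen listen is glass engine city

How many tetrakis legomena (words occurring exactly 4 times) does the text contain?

0

Frequencies: stone:2, fish:2, rice:2, listen:2, market:1, sugar:1, loudly:1, hide:1, bridge:1, is:1, glass:1, engine:1, city:1
Words with frequency 4: (none)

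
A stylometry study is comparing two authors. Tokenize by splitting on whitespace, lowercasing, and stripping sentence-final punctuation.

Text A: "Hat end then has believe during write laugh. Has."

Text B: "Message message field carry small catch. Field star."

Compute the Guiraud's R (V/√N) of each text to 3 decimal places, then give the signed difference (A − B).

A: V=8, N=9, R=2.667
B: V=6, N=8, R=2.121
Difference = 2.667 − 2.121 = 0.546

0.546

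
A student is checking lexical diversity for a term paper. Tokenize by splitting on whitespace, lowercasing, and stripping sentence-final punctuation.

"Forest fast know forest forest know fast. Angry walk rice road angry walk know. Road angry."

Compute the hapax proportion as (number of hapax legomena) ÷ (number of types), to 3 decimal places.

Frequencies: forest:3, know:3, angry:3, fast:2, walk:2, road:2, rice:1
Hapax count = 1; type count = 7.
Ratio = 1 / 7 = 0.143

0.143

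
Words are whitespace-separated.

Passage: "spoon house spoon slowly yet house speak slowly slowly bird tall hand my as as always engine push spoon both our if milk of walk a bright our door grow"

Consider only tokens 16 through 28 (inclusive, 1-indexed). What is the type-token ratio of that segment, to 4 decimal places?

0.9231

Segment tokens 16–28: always, engine, push, spoon, both, our, if, milk, of, walk, a, bright, our
Segment N = 13, segment V = 12.
TTR = 12 / 13 = 0.9231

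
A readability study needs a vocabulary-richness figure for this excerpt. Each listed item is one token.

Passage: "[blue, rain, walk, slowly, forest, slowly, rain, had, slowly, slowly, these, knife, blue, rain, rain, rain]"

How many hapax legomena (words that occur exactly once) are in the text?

5

Frequencies: rain:5, slowly:4, blue:2, walk:1, forest:1, had:1, these:1, knife:1
Hapax (freq=1): forest, had, knife, these, walk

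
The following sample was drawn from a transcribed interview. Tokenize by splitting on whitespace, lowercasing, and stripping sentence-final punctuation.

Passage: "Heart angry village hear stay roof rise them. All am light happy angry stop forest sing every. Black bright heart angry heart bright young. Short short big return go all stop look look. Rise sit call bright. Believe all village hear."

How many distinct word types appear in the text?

27

Distinct types: {all, am, angry, believe, big, black, bright, call, every, forest, go, happy, hear, heart, light, look, return, rise, roof, short, sing, sit, stay, stop, them, village, young}
V = 27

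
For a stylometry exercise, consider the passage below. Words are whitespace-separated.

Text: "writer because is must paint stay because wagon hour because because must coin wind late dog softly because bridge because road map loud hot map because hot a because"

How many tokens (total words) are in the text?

29

Tokens: writer, because, is, must, paint, stay, because, wagon, hour, because, because, must, coin, wind, late, dog, softly, because, bridge, because, road, map, loud, hot, map, because, hot, a, because
N = 29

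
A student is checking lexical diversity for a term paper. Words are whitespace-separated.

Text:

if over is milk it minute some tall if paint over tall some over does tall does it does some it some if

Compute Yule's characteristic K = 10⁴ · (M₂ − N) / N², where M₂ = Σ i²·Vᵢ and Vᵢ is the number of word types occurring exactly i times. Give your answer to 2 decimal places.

793.95

Frequencies: some:4, if:3, over:3, it:3, tall:3, does:3, is:1, milk:1, minute:1, paint:1
N = 23. Frequency spectrum: V_1=4, V_3=5, V_4=1
M₂ = 1²·4 + 3²·5 + 4²·1 = 65
K = 10000 × (65 − 23) / 23² = 793.95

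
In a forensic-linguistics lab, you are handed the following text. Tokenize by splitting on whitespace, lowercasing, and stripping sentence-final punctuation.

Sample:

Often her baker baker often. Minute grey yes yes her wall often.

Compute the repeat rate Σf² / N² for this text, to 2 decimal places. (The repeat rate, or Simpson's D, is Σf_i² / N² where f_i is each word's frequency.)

0.17

Frequencies: often:3, her:2, baker:2, yes:2, minute:1, grey:1, wall:1
Σf² = 24; N² = 144
Repeat rate = 24 / 144 = 0.17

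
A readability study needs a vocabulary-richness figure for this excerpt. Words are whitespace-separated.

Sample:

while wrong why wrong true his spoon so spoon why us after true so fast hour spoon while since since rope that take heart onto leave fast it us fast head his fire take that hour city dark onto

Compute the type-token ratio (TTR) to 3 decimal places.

N = 39 tokens, V = 23 types.
TTR = V / N = 23 / 39 = 0.590

0.590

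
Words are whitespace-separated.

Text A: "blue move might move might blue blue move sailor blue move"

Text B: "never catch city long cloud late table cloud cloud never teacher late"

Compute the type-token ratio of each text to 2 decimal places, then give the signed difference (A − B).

-0.31

TTR(A) = 4/11 = 0.36
TTR(B) = 8/12 = 0.67
Difference = 0.36 − 0.67 = -0.31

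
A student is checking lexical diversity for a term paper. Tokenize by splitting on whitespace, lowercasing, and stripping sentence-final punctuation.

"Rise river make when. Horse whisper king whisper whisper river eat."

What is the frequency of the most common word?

Frequencies: whisper:3, river:2, rise:1, make:1, when:1, horse:1, king:1, eat:1
Most common: 'whisper' with frequency 3.

3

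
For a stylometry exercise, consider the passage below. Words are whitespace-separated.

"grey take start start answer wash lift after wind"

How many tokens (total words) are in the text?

Tokens: grey, take, start, start, answer, wash, lift, after, wind
N = 9

9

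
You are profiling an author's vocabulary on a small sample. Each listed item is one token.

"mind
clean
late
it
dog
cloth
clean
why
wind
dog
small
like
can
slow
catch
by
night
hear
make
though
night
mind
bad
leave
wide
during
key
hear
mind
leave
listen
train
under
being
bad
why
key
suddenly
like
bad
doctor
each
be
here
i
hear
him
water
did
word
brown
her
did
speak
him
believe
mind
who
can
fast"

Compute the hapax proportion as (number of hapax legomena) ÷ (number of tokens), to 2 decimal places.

Frequencies: mind:4, hear:3, bad:3, clean:2, dog:2, why:2, like:2, can:2, night:2, leave:2, key:2, him:2, did:2, late:1, it:1, cloth:1, wind:1, small:1, slow:1, catch:1, … (23 more, each freq 1)
Hapax count = 30; token count = 60.
Ratio = 30 / 60 = 0.50

0.50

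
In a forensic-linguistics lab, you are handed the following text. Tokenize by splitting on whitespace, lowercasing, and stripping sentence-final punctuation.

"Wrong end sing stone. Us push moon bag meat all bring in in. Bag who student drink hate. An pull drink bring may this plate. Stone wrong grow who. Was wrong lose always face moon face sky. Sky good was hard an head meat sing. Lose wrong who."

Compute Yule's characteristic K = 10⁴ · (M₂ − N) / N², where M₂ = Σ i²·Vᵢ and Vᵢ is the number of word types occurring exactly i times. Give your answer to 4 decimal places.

190.9722

Frequencies: wrong:4, who:3, sing:2, stone:2, moon:2, bag:2, meat:2, bring:2, in:2, drink:2, an:2, was:2, lose:2, face:2, sky:2, end:1, us:1, push:1, all:1, student:1, … (10 more, each freq 1)
N = 48. Frequency spectrum: V_1=15, V_2=13, V_3=1, V_4=1
M₂ = 1²·15 + 2²·13 + 3²·1 + 4²·1 = 92
K = 10000 × (92 − 48) / 48² = 190.9722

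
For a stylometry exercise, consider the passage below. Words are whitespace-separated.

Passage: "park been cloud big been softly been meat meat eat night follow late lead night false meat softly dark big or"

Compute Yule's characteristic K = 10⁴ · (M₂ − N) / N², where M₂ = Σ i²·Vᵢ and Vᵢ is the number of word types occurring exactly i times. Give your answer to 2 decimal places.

408.16

Frequencies: been:3, meat:3, big:2, softly:2, night:2, park:1, cloud:1, eat:1, follow:1, late:1, lead:1, false:1, dark:1, or:1
N = 21. Frequency spectrum: V_1=9, V_2=3, V_3=2
M₂ = 1²·9 + 2²·3 + 3²·2 = 39
K = 10000 × (39 − 21) / 21² = 408.16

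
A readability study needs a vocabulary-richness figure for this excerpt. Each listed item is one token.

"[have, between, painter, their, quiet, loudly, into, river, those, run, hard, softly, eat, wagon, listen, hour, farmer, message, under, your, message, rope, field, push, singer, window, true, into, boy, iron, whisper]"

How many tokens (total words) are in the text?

Tokens: have, between, painter, their, quiet, loudly, into, river, those, run, hard, softly, eat, wagon, listen, hour, farmer, message, under, your, message, rope, field, push, singer, window, true, into, boy, iron, whisper
N = 31

31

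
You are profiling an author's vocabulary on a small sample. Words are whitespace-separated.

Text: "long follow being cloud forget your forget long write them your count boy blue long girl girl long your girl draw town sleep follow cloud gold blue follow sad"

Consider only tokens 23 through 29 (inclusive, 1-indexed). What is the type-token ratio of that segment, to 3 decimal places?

0.857

Segment tokens 23–29: sleep, follow, cloud, gold, blue, follow, sad
Segment N = 7, segment V = 6.
TTR = 6 / 7 = 0.857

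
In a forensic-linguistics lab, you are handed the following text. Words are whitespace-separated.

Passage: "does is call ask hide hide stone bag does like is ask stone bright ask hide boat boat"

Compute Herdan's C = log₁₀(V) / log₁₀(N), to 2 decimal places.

N = 18, V = 10.
log₁₀(V) = 1.000000, log₁₀(N) = 1.255273
C = 1.000000 / 1.255273 = 0.80

0.80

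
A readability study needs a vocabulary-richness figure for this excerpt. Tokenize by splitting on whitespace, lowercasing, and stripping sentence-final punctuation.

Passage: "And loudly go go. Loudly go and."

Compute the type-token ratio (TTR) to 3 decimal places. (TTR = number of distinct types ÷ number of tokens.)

0.429

N = 7 tokens, V = 3 types.
TTR = V / N = 3 / 7 = 0.429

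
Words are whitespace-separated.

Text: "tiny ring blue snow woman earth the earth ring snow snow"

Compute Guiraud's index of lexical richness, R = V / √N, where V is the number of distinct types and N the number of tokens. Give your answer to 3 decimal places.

N = 11, V = 7.
√N = 3.316625
R = 7 / 3.316625 = 2.111

2.111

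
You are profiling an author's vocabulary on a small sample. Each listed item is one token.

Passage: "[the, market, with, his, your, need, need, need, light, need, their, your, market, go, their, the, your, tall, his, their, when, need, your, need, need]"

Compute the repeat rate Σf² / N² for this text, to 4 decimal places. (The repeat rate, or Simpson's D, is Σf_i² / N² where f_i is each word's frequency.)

0.1456

Frequencies: need:7, your:4, their:3, the:2, market:2, his:2, with:1, light:1, go:1, tall:1, when:1
Σf² = 91; N² = 625
Repeat rate = 91 / 625 = 0.1456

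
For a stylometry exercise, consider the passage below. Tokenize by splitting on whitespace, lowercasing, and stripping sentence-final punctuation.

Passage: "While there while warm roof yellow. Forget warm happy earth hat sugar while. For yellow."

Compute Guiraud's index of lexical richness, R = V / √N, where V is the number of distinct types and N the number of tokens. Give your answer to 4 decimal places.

2.8402

N = 15, V = 11.
√N = 3.872983
R = 11 / 3.872983 = 2.8402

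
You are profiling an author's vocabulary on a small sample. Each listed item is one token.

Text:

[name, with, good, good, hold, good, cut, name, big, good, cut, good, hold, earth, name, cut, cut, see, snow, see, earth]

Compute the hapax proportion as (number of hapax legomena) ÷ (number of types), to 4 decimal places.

0.3333

Frequencies: good:5, cut:4, name:3, hold:2, earth:2, see:2, with:1, big:1, snow:1
Hapax count = 3; type count = 9.
Ratio = 3 / 9 = 0.3333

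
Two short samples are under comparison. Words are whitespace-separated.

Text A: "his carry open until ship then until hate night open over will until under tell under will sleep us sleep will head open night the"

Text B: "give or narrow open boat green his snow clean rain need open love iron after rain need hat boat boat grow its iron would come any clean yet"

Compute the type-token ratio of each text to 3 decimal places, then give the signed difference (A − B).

-0.110

TTR(A) = 16/25 = 0.640
TTR(B) = 21/28 = 0.750
Difference = 0.640 − 0.750 = -0.110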